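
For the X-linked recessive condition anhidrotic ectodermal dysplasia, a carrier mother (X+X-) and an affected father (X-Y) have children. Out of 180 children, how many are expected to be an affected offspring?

Cross: X+X- × X-Y
Offspring: 1 X+X-, 1 X+Y, 1 X-X-, 1 X-Y
Probability of an affected offspring: 2/4 = 1/2
Expected count = 1/2 × 180 = 90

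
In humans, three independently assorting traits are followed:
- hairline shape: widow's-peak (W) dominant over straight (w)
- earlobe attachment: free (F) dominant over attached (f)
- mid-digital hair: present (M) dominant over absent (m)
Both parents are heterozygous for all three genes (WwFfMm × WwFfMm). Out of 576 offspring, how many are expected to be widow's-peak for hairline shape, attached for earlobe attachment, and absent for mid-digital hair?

Trihybrid cross: WwFfMm × WwFfMm
Each trait segregates independently with a 3:1 phenotypic ratio, so each gene contributes 3/4 (dominant) or 1/4 (recessive).
Target: widow's-peak (hairline shape), attached (earlobe attachment), absent (mid-digital hair)
Probability = product of independent per-trait probabilities
= 3/4 × 1/4 × 1/4 = 3/64
Expected count = 3/64 × 576 = 27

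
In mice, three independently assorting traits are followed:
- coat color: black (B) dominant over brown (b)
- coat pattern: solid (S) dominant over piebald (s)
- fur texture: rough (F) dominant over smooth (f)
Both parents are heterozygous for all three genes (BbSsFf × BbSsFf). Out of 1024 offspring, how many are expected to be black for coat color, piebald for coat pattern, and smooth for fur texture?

Trihybrid cross: BbSsFf × BbSsFf
Each trait segregates independently with a 3:1 phenotypic ratio, so each gene contributes 3/4 (dominant) or 1/4 (recessive).
Target: black (coat color), piebald (coat pattern), smooth (fur texture)
Probability = product of independent per-trait probabilities
= 3/4 × 1/4 × 1/4 = 3/64
Expected count = 3/64 × 1024 = 48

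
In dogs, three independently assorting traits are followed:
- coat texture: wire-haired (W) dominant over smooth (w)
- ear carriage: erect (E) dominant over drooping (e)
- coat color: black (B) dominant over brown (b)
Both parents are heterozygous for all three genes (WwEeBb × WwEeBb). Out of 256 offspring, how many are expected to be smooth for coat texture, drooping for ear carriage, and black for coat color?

Trihybrid cross: WwEeBb × WwEeBb
Each trait segregates independently with a 3:1 phenotypic ratio, so each gene contributes 3/4 (dominant) or 1/4 (recessive).
Target: smooth (coat texture), drooping (ear carriage), black (coat color)
Probability = product of independent per-trait probabilities
= 1/4 × 1/4 × 3/4 = 3/64
Expected count = 3/64 × 256 = 12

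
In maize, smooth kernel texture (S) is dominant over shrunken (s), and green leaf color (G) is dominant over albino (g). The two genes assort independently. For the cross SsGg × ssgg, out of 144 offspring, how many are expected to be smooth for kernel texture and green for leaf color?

Dihybrid cross SsGg × ssgg — consider each gene separately:
kernel texture: Ss × ss → 2 Ss, 2 ss → 2 S_ : 2 ss (out of 4)
leaf color: Gg × gg → 2 Gg, 2 gg → 2 G_ : 2 gg (out of 4)
Looking for: smooth (S_) and green (G_)
P(smooth) = 2/4, P(green) = 2/4
P(both) = 2/4 × 2/4 = 4/16 = 1/4
Expected count = 1/4 × 144 = 36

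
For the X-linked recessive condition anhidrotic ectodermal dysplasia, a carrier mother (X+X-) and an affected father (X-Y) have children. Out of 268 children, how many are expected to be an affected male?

Cross: X+X- × X-Y
Offspring: 1 X+X-, 1 X+Y, 1 X-X-, 1 X-Y
Probability of an affected male: 1/4
Expected count = 1/4 × 268 = 67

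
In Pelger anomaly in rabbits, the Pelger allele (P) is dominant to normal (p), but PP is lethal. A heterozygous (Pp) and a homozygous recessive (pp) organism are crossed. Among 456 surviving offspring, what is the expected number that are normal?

Cross: Pp × pp
Punnett square offspring (before lethality): 2 Pp, 2 pp
No PP offspring are produced in this cross.
normal: 2 out of 4 → fraction 1/2
Expected count = 1/2 × 456 = 228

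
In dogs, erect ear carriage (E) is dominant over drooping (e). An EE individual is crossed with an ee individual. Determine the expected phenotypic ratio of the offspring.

Punnett square for EE × ee:
Offspring genotypes: 4 Ee
erect: 4, drooping: 0
Ratio: all erect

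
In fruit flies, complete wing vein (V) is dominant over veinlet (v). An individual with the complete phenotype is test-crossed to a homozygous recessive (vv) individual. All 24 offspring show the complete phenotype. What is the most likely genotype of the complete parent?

Test cross: ? × vv
All offspring are complete.
If the unknown parent were heterozygous (Vv), about half of 24 offspring would be veinlet; none are. The unknown parent is most likely homozygous dominant (VV).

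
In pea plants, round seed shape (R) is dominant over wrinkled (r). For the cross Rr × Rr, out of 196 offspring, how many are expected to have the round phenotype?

Punnett square for Rr × Rr:
Offspring genotypes: 1 RR, 2 Rr, 1 rr
Total offspring: 4
Count with target: 3
Probability: 3/4
Expected count = 3/4 × 196 = 147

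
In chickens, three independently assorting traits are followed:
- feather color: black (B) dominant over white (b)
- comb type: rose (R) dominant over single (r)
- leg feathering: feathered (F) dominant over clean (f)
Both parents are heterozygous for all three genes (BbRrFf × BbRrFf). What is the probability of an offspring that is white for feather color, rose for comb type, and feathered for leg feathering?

Trihybrid cross: BbRrFf × BbRrFf
Each trait segregates independently with a 3:1 phenotypic ratio, so each gene contributes 3/4 (dominant) or 1/4 (recessive).
Target: white (feather color), rose (comb type), feathered (leg feathering)
Probability = product of independent per-trait probabilities
= 1/4 × 3/4 × 3/4 = 9/64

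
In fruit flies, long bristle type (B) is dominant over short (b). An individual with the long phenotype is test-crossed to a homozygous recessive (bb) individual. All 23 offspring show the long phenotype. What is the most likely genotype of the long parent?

Test cross: ? × bb
All offspring are long.
If the unknown parent were heterozygous (Bb), about half of 23 offspring would be short; none are. The unknown parent is most likely homozygous dominant (BB).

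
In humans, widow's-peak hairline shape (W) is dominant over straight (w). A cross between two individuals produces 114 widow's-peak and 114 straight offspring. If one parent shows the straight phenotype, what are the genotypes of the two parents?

Observed offspring: 114 widow's-peak, 114 straight
The observed ratio simplifies to 1:1. One parent shows straight, so its genotype must be ww. A 1:1 offspring split requires the other parent to be heterozygous (Ww).
Parent genotypes: ww × Ww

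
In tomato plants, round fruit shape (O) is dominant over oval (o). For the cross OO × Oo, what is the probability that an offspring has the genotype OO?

Punnett square for OO × Oo:
Offspring genotypes: 2 OO, 2 Oo
Total offspring: 4
Count with target: 2
Probability: 2/4 = 1/2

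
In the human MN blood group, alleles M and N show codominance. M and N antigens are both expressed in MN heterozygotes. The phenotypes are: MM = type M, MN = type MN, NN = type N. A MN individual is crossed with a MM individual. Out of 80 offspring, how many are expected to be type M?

Punnett square for MN × MM:
Offspring genotypes: 2 MM, 2 MN
Phenotype counts: 2 type M, 2 type MN
type M: 2 out of 4 → fraction 1/2
Expected count = 1/2 × 80 = 40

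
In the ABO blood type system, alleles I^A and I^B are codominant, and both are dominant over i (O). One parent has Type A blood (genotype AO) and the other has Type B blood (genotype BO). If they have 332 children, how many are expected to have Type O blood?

Cross: AO × BO
Possible offspring genotypes: 1 AB, 1 AO, 1 BO, 1 OO
Blood type counts: 1 Type AB, 1 Type A, 1 Type B, 1 Type O
Probability of Type O: 1/4
Expected count = 1/4 × 332 = 83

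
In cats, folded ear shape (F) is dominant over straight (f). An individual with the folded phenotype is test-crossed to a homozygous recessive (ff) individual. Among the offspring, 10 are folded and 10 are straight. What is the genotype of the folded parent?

Test cross: ? × ff
Offspring: 10 folded, 10 straight — approximately 1:1.
A 1:1 ratio in a test cross indicates the unknown parent is heterozygous (Ff).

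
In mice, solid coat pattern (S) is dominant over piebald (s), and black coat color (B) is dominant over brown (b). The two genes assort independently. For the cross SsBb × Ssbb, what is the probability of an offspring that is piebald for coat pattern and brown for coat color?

Dihybrid cross SsBb × Ssbb — consider each gene separately:
coat pattern: Ss × Ss → 1 SS, 2 Ss, 1 ss → 3 S_ : 1 ss (out of 4)
coat color: Bb × bb → 2 Bb, 2 bb → 2 B_ : 2 bb (out of 4)
Looking for: piebald (ss) and brown (bb)
P(piebald) = 1/4, P(brown) = 2/4
P(both) = 1/4 × 2/4 = 2/16 = 1/8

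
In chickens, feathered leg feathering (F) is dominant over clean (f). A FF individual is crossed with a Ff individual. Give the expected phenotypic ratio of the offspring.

Punnett square for FF × Ff:
Offspring genotypes: 2 FF, 2 Ff
feathered: 4, clean: 0
Ratio: all feathered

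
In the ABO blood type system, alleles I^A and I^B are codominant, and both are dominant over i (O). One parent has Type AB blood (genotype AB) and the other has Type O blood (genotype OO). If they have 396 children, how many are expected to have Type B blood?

Cross: AB × OO
Possible offspring genotypes: 2 AO, 2 BO
Blood type counts: 2 Type A, 2 Type B
Probability of Type B: 2/4 = 1/2
Expected count = 1/2 × 396 = 198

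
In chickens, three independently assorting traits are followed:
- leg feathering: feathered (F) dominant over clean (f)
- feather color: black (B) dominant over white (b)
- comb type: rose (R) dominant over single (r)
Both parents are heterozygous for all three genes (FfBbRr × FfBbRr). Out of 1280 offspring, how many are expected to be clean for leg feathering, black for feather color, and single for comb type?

Trihybrid cross: FfBbRr × FfBbRr
Each trait segregates independently with a 3:1 phenotypic ratio, so each gene contributes 3/4 (dominant) or 1/4 (recessive).
Target: clean (leg feathering), black (feather color), single (comb type)
Probability = product of independent per-trait probabilities
= 1/4 × 3/4 × 1/4 = 3/64
Expected count = 3/64 × 1280 = 60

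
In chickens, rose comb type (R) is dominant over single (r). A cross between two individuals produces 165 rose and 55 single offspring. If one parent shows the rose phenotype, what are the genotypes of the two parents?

Observed offspring: 165 rose, 55 single
The observed ratio simplifies to 3:1. Single (rr) offspring appear, so each parent must contribute one r allele. The parent stated to show rose carries R, so it is Rr. The other parent is then either Rr or rr: Rr × rr would give a 1:1 split, whereas Rr × Rr gives 3:1 — matching the data. So both parents are heterozygous (Rr × Rr).
Parent genotypes: Rr × Rr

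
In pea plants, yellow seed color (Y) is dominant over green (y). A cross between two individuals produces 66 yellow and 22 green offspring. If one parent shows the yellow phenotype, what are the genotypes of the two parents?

Observed offspring: 66 yellow, 22 green
The observed ratio simplifies to 3:1. Green (yy) offspring appear, so each parent must contribute one y allele. The parent stated to show yellow carries Y, so it is Yy. The other parent is then either Yy or yy: Yy × yy would give a 1:1 split, whereas Yy × Yy gives 3:1 — matching the data. So both parents are heterozygous (Yy × Yy).
Parent genotypes: Yy × Yy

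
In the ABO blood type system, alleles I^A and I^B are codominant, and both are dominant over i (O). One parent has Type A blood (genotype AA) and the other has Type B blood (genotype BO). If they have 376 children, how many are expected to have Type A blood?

Cross: AA × BO
Possible offspring genotypes: 2 AB, 2 AO
Blood type counts: 2 Type AB, 2 Type A
Probability of Type A: 2/4 = 1/2
Expected count = 1/2 × 376 = 188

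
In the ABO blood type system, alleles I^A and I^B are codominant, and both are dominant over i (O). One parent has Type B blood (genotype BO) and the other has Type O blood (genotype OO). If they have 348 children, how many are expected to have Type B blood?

Cross: BO × OO
Possible offspring genotypes: 2 BO, 2 OO
Blood type counts: 2 Type B, 2 Type O
Probability of Type B: 2/4 = 1/2
Expected count = 1/2 × 348 = 174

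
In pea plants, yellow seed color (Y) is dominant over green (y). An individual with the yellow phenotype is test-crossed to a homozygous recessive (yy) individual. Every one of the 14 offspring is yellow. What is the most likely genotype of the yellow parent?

Test cross: ? × yy
All offspring are yellow.
If the unknown parent were heterozygous (Yy), about half of 14 offspring would be green; none are. The unknown parent is most likely homozygous dominant (YY).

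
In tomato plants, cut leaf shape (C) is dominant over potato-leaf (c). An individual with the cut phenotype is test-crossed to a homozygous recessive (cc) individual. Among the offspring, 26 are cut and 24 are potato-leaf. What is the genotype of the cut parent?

Test cross: ? × cc
Offspring: 26 cut, 24 potato-leaf — approximately 1:1.
A 1:1 ratio in a test cross indicates the unknown parent is heterozygous (Cc).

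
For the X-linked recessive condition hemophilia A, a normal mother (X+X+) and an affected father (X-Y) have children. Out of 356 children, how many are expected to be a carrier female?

Cross: X+X+ × X-Y
Offspring: 2 X+X-, 2 X+Y
Probability of a carrier female: 2/4 = 1/2
Expected count = 1/2 × 356 = 178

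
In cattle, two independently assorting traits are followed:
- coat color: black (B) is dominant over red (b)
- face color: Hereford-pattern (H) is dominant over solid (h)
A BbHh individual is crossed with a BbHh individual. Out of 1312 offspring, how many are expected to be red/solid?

Dihybrid cross BbHh × BbHh — consider each gene separately:
coat color: Bb × Bb → 1 BB, 2 Bb, 1 bb → 3 B_ : 1 bb (out of 4)
face color: Hh × Hh → 1 HH, 2 Hh, 1 hh → 3 H_ : 1 hh (out of 4)
Combine (counts out of 4 × 4 = 16): black/Hereford-pattern (B_H_) = 3×3 = 9; black/solid (B_hh) = 3×1 = 3; red/Hereford-pattern (bbH_) = 1×3 = 3; red/solid (bbhh) = 1×1 = 1
Phenotype counts (out of 16): 9 black/Hereford-pattern, 3 black/solid, 3 red/Hereford-pattern, 1 red/solid
red/solid: 1 out of 16 → fraction 1/16
Expected count = 1/16 × 1312 = 82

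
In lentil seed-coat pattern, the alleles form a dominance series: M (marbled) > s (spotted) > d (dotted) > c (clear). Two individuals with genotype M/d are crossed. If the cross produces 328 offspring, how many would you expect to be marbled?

Cross: M/d × M/d
Allele dominance: M > s > d > c
Offspring genotypes: 1 M/M, 2 M/d, 1 d/d
Phenotype counts: 3 marbled, 1 dotted
marbled: 3 out of 4 → fraction 3/4
Expected count = 3/4 × 328 = 246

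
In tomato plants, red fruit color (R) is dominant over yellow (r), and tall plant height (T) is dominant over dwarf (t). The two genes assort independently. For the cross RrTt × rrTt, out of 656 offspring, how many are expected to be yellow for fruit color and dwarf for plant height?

Dihybrid cross RrTt × rrTt — consider each gene separately:
fruit color: Rr × rr → 2 Rr, 2 rr → 2 R_ : 2 rr (out of 4)
plant height: Tt × Tt → 1 TT, 2 Tt, 1 tt → 3 T_ : 1 tt (out of 4)
Looking for: yellow (rr) and dwarf (tt)
P(yellow) = 2/4, P(dwarf) = 1/4
P(both) = 2/4 × 1/4 = 2/16 = 1/8
Expected count = 1/8 × 656 = 82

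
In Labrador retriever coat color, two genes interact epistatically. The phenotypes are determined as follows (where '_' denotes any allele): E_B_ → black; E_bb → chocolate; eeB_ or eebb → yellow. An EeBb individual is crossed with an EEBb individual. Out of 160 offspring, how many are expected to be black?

Cross: EeBb × EEBb — consider each gene separately:
E gene: Ee × EE → 2 EE, 2 Ee → 4 E_ (out of 4)
B gene: Bb × Bb → 1 BB, 2 Bb, 1 bb → 3 B_ : 1 bb (out of 4)
Genotype classes (out of 4 × 4 = 16): E_B_ = 4×3 = 12; E_bb = 4×1 = 4
Apply the phenotype rules: E_B_ (12) → black; E_bb (4) → chocolate
Phenotype counts (out of 16): 12 black, 4 chocolate
black: 12 out of 16 → fraction 3/4
Expected count = 3/4 × 160 = 120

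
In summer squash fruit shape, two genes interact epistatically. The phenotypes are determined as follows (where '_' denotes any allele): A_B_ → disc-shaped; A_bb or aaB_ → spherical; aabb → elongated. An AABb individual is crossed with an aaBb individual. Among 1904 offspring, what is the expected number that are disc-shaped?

Cross: AABb × aaBb — consider each gene separately:
A gene: AA × aa → 4 Aa → 4 A_ (out of 4)
B gene: Bb × Bb → 1 BB, 2 Bb, 1 bb → 3 B_ : 1 bb (out of 4)
Genotype classes (out of 4 × 4 = 16): A_B_ = 4×3 = 12; A_bb = 4×1 = 4
Apply the phenotype rules: A_B_ (12) → disc-shaped; A_bb (4) → spherical
Phenotype counts (out of 16): 12 disc-shaped, 4 spherical
disc-shaped: 12 out of 16 → fraction 3/4
Expected count = 3/4 × 1904 = 1428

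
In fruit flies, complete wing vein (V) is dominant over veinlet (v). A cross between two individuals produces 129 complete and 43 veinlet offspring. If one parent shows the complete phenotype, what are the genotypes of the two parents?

Observed offspring: 129 complete, 43 veinlet
The observed ratio simplifies to 3:1. Veinlet (vv) offspring appear, so each parent must contribute one v allele. The parent stated to show complete carries V, so it is Vv. The other parent is then either Vv or vv: Vv × vv would give a 1:1 split, whereas Vv × Vv gives 3:1 — matching the data. So both parents are heterozygous (Vv × Vv).
Parent genotypes: Vv × Vv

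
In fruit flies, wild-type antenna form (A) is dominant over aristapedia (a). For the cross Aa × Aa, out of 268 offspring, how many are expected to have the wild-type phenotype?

Punnett square for Aa × Aa:
Offspring genotypes: 1 AA, 2 Aa, 1 aa
Total offspring: 4
Count with target: 3
Probability: 3/4
Expected count = 3/4 × 268 = 201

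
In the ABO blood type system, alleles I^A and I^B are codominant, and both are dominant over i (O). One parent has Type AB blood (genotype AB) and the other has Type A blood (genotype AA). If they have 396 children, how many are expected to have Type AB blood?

Cross: AB × AA
Possible offspring genotypes: 2 AA, 2 AB
Blood type counts: 2 Type A, 2 Type AB
Probability of Type AB: 2/4 = 1/2
Expected count = 1/2 × 396 = 198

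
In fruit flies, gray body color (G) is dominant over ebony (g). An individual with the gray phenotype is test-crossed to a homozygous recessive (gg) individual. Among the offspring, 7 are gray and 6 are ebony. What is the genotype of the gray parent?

Test cross: ? × gg
Offspring: 7 gray, 6 ebony — approximately 1:1.
A 1:1 ratio in a test cross indicates the unknown parent is heterozygous (Gg).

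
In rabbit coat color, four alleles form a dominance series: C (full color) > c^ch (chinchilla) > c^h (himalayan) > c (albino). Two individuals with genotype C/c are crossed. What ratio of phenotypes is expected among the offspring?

Cross: C/c × C/c
Allele dominance: C > c^ch > c^h > c
Offspring genotypes: 1 C/C, 2 C/c, 1 c/c
Phenotype counts: 3 full color, 1 albino
Ratio: 3 full color : 1 albino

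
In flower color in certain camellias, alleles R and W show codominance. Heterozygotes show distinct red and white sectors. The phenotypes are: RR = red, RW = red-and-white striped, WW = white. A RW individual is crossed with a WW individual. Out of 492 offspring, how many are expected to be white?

Punnett square for RW × WW:
Offspring genotypes: 2 RW, 2 WW
Phenotype counts: 2 red-and-white striped, 2 white
white: 2 out of 4 → fraction 1/2
Expected count = 1/2 × 492 = 246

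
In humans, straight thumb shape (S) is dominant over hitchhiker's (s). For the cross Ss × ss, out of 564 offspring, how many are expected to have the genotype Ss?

Punnett square for Ss × ss:
Offspring genotypes: 2 Ss, 2 ss
Total offspring: 4
Count with target: 2
Probability: 2/4 = 1/2
Expected count = 1/2 × 564 = 282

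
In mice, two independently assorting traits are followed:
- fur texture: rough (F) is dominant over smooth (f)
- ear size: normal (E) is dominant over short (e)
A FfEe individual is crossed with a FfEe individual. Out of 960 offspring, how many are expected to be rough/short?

Dihybrid cross FfEe × FfEe — consider each gene separately:
fur texture: Ff × Ff → 1 FF, 2 Ff, 1 ff → 3 F_ : 1 ff (out of 4)
ear size: Ee × Ee → 1 EE, 2 Ee, 1 ee → 3 E_ : 1 ee (out of 4)
Combine (counts out of 4 × 4 = 16): rough/normal (F_E_) = 3×3 = 9; rough/short (F_ee) = 3×1 = 3; smooth/normal (ffE_) = 1×3 = 3; smooth/short (ffee) = 1×1 = 1
Phenotype counts (out of 16): 9 rough/normal, 3 rough/short, 3 smooth/normal, 1 smooth/short
rough/short: 3 out of 16 → fraction 3/16
Expected count = 3/16 × 960 = 180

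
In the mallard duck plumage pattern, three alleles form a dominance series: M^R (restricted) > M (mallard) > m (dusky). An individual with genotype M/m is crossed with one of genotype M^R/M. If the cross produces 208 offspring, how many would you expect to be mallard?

Cross: M/m × M^R/M
Allele dominance: M^R > M > m
Offspring genotypes: 1 M^R/M, 1 M/M, 1 M^R/m, 1 M/m
Phenotype counts: 2 restricted, 2 mallard
mallard: 2 out of 4 → fraction 1/2
Expected count = 1/2 × 208 = 104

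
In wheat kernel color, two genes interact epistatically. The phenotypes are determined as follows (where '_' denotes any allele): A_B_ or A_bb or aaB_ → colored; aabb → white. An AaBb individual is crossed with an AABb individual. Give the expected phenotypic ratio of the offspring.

Cross: AaBb × AABb — consider each gene separately:
A gene: Aa × AA → 2 AA, 2 Aa → 4 A_ (out of 4)
B gene: Bb × Bb → 1 BB, 2 Bb, 1 bb → 3 B_ : 1 bb (out of 4)
Genotype classes (out of 4 × 4 = 16): A_B_ = 4×3 = 12; A_bb = 4×1 = 4
Apply the phenotype rules: A_B_ (12) + A_bb (4) → colored
Phenotype counts (out of 16): 16 colored
Ratio: all colored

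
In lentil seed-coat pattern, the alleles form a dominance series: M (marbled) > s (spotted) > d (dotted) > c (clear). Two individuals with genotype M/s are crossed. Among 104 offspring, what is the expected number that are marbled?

Cross: M/s × M/s
Allele dominance: M > s > d > c
Offspring genotypes: 1 M/M, 2 M/s, 1 s/s
Phenotype counts: 3 marbled, 1 spotted
marbled: 3 out of 4 → fraction 3/4
Expected count = 3/4 × 104 = 78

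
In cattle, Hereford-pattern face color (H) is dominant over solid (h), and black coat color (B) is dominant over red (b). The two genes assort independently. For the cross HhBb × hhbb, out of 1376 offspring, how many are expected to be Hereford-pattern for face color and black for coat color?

Dihybrid cross HhBb × hhbb — consider each gene separately:
face color: Hh × hh → 2 Hh, 2 hh → 2 H_ : 2 hh (out of 4)
coat color: Bb × bb → 2 Bb, 2 bb → 2 B_ : 2 bb (out of 4)
Looking for: Hereford-pattern (H_) and black (B_)
P(Hereford-pattern) = 2/4, P(black) = 2/4
P(both) = 2/4 × 2/4 = 4/16 = 1/4
Expected count = 1/4 × 1376 = 344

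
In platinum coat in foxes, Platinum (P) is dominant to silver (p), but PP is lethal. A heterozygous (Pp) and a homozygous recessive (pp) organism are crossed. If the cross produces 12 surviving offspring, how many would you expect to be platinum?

Cross: Pp × pp
Punnett square offspring (before lethality): 2 Pp, 2 pp
No PP offspring are produced in this cross.
platinum: 2 out of 4 → fraction 1/2
Expected count = 1/2 × 12 = 6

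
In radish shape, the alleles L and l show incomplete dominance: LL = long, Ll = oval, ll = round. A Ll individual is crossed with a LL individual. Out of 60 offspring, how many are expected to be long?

Punnett square for Ll × LL:
Offspring genotypes: 2 LL, 2 Ll
Phenotype counts: 2 long, 2 oval
long: 2 out of 4 → fraction 1/2
Expected count = 1/2 × 60 = 30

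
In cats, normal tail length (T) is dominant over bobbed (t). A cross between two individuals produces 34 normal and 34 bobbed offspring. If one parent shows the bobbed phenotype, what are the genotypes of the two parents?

Observed offspring: 34 normal, 34 bobbed
The observed ratio simplifies to 1:1. One parent shows bobbed, so its genotype must be tt. A 1:1 offspring split requires the other parent to be heterozygous (Tt).
Parent genotypes: tt × Tt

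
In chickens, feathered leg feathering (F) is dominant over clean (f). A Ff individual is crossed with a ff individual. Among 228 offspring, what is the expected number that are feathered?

Punnett square for Ff × ff:
Offspring genotypes: 2 Ff, 2 ff
feathered: 2, clean: 2
feathered: 2 out of 4 → fraction 1/2
Expected count = 1/2 × 228 = 114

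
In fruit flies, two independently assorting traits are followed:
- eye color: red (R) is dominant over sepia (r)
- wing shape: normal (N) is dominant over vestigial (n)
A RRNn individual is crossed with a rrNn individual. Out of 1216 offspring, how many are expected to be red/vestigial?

Dihybrid cross RRNn × rrNn — consider each gene separately:
eye color: RR × rr → 4 Rr → 4 R_ (out of 4)
wing shape: Nn × Nn → 1 NN, 2 Nn, 1 nn → 3 N_ : 1 nn (out of 4)
Combine (counts out of 4 × 4 = 16): red/normal (R_N_) = 4×3 = 12; red/vestigial (R_nn) = 4×1 = 4
Phenotype counts (out of 16): 12 red/normal, 4 red/vestigial
red/vestigial: 4 out of 16 → fraction 1/4
Expected count = 1/4 × 1216 = 304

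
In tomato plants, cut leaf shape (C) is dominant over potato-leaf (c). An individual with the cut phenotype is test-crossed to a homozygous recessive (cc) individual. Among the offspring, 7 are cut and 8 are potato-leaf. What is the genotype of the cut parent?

Test cross: ? × cc
Offspring: 7 cut, 8 potato-leaf — approximately 1:1.
A 1:1 ratio in a test cross indicates the unknown parent is heterozygous (Cc).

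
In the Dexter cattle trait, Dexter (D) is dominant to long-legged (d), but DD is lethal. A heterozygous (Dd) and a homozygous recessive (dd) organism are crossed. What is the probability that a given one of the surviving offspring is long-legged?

Cross: Dd × dd
Punnett square offspring (before lethality): 2 Dd, 2 dd
No DD offspring are produced in this cross.
long-legged: 2 out of 4
Probability: 2/4 = 1/2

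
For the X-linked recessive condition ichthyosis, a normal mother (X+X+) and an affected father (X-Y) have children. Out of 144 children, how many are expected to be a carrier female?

Cross: X+X+ × X-Y
Offspring: 2 X+X-, 2 X+Y
Probability of a carrier female: 2/4 = 1/2
Expected count = 1/2 × 144 = 72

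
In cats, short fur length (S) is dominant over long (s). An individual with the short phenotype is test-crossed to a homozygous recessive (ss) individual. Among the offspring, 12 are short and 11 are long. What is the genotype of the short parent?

Test cross: ? × ss
Offspring: 12 short, 11 long — approximately 1:1.
A 1:1 ratio in a test cross indicates the unknown parent is heterozygous (Ss).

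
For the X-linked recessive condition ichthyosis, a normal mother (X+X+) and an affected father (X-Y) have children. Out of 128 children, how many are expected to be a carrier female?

Cross: X+X+ × X-Y
Offspring: 2 X+X-, 2 X+Y
Probability of a carrier female: 2/4 = 1/2
Expected count = 1/2 × 128 = 64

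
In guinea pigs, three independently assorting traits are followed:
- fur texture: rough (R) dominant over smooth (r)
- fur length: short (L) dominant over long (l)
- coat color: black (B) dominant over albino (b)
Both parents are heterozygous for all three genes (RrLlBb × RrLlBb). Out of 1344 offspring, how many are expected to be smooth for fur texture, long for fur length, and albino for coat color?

Trihybrid cross: RrLlBb × RrLlBb
Each trait segregates independently with a 3:1 phenotypic ratio, so each gene contributes 3/4 (dominant) or 1/4 (recessive).
Target: smooth (fur texture), long (fur length), albino (coat color)
Probability = product of independent per-trait probabilities
= 1/4 × 1/4 × 1/4 = 1/64
Expected count = 1/64 × 1344 = 21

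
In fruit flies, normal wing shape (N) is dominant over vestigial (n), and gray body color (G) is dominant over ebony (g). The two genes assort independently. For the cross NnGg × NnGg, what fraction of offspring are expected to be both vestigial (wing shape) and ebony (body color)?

Dihybrid cross NnGg × NnGg — consider each gene separately:
wing shape: Nn × Nn → 1 NN, 2 Nn, 1 nn → 3 N_ : 1 nn (out of 4)
body color: Gg × Gg → 1 GG, 2 Gg, 1 gg → 3 G_ : 1 gg (out of 4)
Looking for: vestigial (nn) and ebony (gg)
P(vestigial) = 1/4, P(ebony) = 1/4
P(both) = 1/4 × 1/4 = 1/16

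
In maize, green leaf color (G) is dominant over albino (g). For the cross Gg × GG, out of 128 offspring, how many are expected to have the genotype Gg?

Punnett square for Gg × GG:
Offspring genotypes: 2 GG, 2 Gg
Total offspring: 4
Count with target: 2
Probability: 2/4 = 1/2
Expected count = 1/2 × 128 = 64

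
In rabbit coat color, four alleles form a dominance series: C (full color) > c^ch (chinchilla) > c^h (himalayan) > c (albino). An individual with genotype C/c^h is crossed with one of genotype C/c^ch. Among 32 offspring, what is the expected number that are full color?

Cross: C/c^h × C/c^ch
Allele dominance: C > c^ch > c^h > c
Offspring genotypes: 1 C/C, 1 C/c^ch, 1 C/c^h, 1 c^ch/c^h
Phenotype counts: 3 full color, 1 chinchilla
full color: 3 out of 4 → fraction 3/4
Expected count = 3/4 × 32 = 24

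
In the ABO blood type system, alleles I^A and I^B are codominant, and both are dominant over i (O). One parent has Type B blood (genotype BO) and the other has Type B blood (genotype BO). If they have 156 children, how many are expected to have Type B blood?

Cross: BO × BO
Possible offspring genotypes: 1 BB, 2 BO, 1 OO
Blood type counts: 3 Type B, 1 Type O
Probability of Type B: 3/4
Expected count = 3/4 × 156 = 117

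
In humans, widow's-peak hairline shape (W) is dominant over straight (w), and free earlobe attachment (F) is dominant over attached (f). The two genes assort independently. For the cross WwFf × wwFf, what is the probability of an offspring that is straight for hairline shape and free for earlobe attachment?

Dihybrid cross WwFf × wwFf — consider each gene separately:
hairline shape: Ww × ww → 2 Ww, 2 ww → 2 W_ : 2 ww (out of 4)
earlobe attachment: Ff × Ff → 1 FF, 2 Ff, 1 ff → 3 F_ : 1 ff (out of 4)
Looking for: straight (ww) and free (F_)
P(straight) = 2/4, P(free) = 3/4
P(both) = 2/4 × 3/4 = 6/16 = 3/8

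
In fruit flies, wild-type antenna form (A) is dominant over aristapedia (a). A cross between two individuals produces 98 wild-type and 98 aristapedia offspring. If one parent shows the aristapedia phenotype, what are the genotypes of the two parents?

Observed offspring: 98 wild-type, 98 aristapedia
The observed ratio simplifies to 1:1. One parent shows aristapedia, so its genotype must be aa. A 1:1 offspring split requires the other parent to be heterozygous (Aa).
Parent genotypes: aa × Aa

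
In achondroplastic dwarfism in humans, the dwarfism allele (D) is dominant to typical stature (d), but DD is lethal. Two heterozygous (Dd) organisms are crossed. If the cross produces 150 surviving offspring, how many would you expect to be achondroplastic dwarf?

Cross: Dd × Dd
Punnett square offspring (before lethality): 1 DD, 2 Dd, 1 dd
The DD genotype is lethal (embryos die); surviving offspring: 2 Dd, 1 dd
achondroplastic dwarf: 2 out of 3 → fraction 2/3
Expected count = 2/3 × 150 = 100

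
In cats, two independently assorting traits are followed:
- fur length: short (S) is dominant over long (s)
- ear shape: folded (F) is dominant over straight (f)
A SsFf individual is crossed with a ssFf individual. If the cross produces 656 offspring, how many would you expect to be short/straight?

Dihybrid cross SsFf × ssFf — consider each gene separately:
fur length: Ss × ss → 2 Ss, 2 ss → 2 S_ : 2 ss (out of 4)
ear shape: Ff × Ff → 1 FF, 2 Ff, 1 ff → 3 F_ : 1 ff (out of 4)
Combine (counts out of 4 × 4 = 16): short/folded (S_F_) = 2×3 = 6; short/straight (S_ff) = 2×1 = 2; long/folded (ssF_) = 2×3 = 6; long/straight (ssff) = 2×1 = 2
Phenotype counts (out of 16): 6 short/folded, 2 short/straight, 6 long/folded, 2 long/straight
short/straight: 2 out of 16 → fraction 1/8
Expected count = 1/8 × 656 = 82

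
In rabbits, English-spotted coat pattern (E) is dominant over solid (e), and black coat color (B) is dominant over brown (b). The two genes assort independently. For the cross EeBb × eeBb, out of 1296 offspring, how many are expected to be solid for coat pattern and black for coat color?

Dihybrid cross EeBb × eeBb — consider each gene separately:
coat pattern: Ee × ee → 2 Ee, 2 ee → 2 E_ : 2 ee (out of 4)
coat color: Bb × Bb → 1 BB, 2 Bb, 1 bb → 3 B_ : 1 bb (out of 4)
Looking for: solid (ee) and black (B_)
P(solid) = 2/4, P(black) = 3/4
P(both) = 2/4 × 3/4 = 6/16 = 3/8
Expected count = 3/8 × 1296 = 486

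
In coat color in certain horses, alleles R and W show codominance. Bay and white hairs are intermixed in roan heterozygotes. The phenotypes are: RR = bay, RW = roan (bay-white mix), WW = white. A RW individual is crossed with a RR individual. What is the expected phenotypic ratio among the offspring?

Punnett square for RW × RR:
Offspring genotypes: 2 RR, 2 RW
Phenotype counts: 2 bay, 2 roan (bay-white mix)
Ratio: 1 bay : 1 roan (bay-white mix)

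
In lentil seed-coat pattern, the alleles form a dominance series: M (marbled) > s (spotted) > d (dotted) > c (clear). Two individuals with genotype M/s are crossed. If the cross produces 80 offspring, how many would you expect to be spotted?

Cross: M/s × M/s
Allele dominance: M > s > d > c
Offspring genotypes: 1 M/M, 2 M/s, 1 s/s
Phenotype counts: 3 marbled, 1 spotted
spotted: 1 out of 4 → fraction 1/4
Expected count = 1/4 × 80 = 20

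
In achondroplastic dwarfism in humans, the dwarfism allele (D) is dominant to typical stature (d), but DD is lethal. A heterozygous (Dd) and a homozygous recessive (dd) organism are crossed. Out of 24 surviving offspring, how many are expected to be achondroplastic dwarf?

Cross: Dd × dd
Punnett square offspring (before lethality): 2 Dd, 2 dd
No DD offspring are produced in this cross.
achondroplastic dwarf: 2 out of 4 → fraction 1/2
Expected count = 1/2 × 24 = 12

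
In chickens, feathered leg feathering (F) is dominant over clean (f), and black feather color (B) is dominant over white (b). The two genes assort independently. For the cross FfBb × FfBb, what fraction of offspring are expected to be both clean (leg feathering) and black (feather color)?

Dihybrid cross FfBb × FfBb — consider each gene separately:
leg feathering: Ff × Ff → 1 FF, 2 Ff, 1 ff → 3 F_ : 1 ff (out of 4)
feather color: Bb × Bb → 1 BB, 2 Bb, 1 bb → 3 B_ : 1 bb (out of 4)
Looking for: clean (ff) and black (B_)
P(clean) = 1/4, P(black) = 3/4
P(both) = 1/4 × 3/4 = 3/16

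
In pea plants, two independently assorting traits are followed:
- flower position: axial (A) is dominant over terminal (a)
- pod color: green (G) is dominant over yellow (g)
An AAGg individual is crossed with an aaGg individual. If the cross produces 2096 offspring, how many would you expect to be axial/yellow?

Dihybrid cross AAGg × aaGg — consider each gene separately:
flower position: AA × aa → 4 Aa → 4 A_ (out of 4)
pod color: Gg × Gg → 1 GG, 2 Gg, 1 gg → 3 G_ : 1 gg (out of 4)
Combine (counts out of 4 × 4 = 16): axial/green (A_G_) = 4×3 = 12; axial/yellow (A_gg) = 4×1 = 4
Phenotype counts (out of 16): 12 axial/green, 4 axial/yellow
axial/yellow: 4 out of 16 → fraction 1/4
Expected count = 1/4 × 2096 = 524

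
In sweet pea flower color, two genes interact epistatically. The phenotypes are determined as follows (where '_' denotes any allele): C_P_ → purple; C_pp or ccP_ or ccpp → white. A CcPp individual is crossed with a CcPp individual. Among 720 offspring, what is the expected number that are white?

Cross: CcPp × CcPp — consider each gene separately:
C gene: Cc × Cc → 1 CC, 2 Cc, 1 cc → 3 C_ : 1 cc (out of 4)
P gene: Pp × Pp → 1 PP, 2 Pp, 1 pp → 3 P_ : 1 pp (out of 4)
Genotype classes (out of 4 × 4 = 16): C_P_ = 3×3 = 9; C_pp = 3×1 = 3; ccP_ = 1×3 = 3; ccpp = 1×1 = 1
Apply the phenotype rules: C_P_ (9) → purple; C_pp (3) + ccP_ (3) + ccpp (1) → white
Phenotype counts (out of 16): 9 purple, 7 white
white: 7 out of 16 → fraction 7/16
Expected count = 7/16 × 720 = 315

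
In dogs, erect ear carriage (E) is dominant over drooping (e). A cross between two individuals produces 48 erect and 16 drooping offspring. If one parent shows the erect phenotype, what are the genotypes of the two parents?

Observed offspring: 48 erect, 16 drooping
The observed ratio simplifies to 3:1. Drooping (ee) offspring appear, so each parent must contribute one e allele. The parent stated to show erect carries E, so it is Ee. The other parent is then either Ee or ee: Ee × ee would give a 1:1 split, whereas Ee × Ee gives 3:1 — matching the data. So both parents are heterozygous (Ee × Ee).
Parent genotypes: Ee × Ee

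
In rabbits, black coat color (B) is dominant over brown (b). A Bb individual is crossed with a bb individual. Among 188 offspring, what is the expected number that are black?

Punnett square for Bb × bb:
Offspring genotypes: 2 Bb, 2 bb
black: 2, brown: 2
black: 2 out of 4 → fraction 1/2
Expected count = 1/2 × 188 = 94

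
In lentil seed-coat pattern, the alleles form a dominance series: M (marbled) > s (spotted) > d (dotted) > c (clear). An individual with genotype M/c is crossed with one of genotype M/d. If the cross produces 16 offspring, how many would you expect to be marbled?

Cross: M/c × M/d
Allele dominance: M > s > d > c
Offspring genotypes: 1 M/M, 1 M/d, 1 M/c, 1 d/c
Phenotype counts: 3 marbled, 1 dotted
marbled: 3 out of 4 → fraction 3/4
Expected count = 3/4 × 16 = 12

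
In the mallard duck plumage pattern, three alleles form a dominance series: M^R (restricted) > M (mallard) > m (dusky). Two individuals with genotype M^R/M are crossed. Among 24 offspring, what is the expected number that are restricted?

Cross: M^R/M × M^R/M
Allele dominance: M^R > M > m
Offspring genotypes: 1 M^R/M^R, 2 M^R/M, 1 M/M
Phenotype counts: 3 restricted, 1 mallard
restricted: 3 out of 4 → fraction 3/4
Expected count = 3/4 × 24 = 18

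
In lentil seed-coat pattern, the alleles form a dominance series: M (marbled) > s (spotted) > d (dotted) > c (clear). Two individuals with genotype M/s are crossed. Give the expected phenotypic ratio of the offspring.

Cross: M/s × M/s
Allele dominance: M > s > d > c
Offspring genotypes: 1 M/M, 2 M/s, 1 s/s
Phenotype counts: 3 marbled, 1 spotted
Ratio: 3 marbled : 1 spotted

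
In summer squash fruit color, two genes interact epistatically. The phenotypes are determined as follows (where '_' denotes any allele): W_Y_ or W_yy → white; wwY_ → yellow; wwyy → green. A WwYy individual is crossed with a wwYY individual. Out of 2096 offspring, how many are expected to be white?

Cross: WwYy × wwYY — consider each gene separately:
W gene: Ww × ww → 2 Ww, 2 ww → 2 W_ : 2 ww (out of 4)
Y gene: Yy × YY → 2 YY, 2 Yy → 4 Y_ (out of 4)
Genotype classes (out of 4 × 4 = 16): W_Y_ = 2×4 = 8; wwY_ = 2×4 = 8
Apply the phenotype rules: W_Y_ (8) → white; wwY_ (8) → yellow
Phenotype counts (out of 16): 8 white, 8 yellow
white: 8 out of 16 → fraction 1/2
Expected count = 1/2 × 2096 = 1048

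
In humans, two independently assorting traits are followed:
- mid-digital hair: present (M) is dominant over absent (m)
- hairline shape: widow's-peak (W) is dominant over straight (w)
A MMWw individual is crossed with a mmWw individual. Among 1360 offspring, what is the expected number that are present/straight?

Dihybrid cross MMWw × mmWw — consider each gene separately:
mid-digital hair: MM × mm → 4 Mm → 4 M_ (out of 4)
hairline shape: Ww × Ww → 1 WW, 2 Ww, 1 ww → 3 W_ : 1 ww (out of 4)
Combine (counts out of 4 × 4 = 16): present/widow's-peak (M_W_) = 4×3 = 12; present/straight (M_ww) = 4×1 = 4
Phenotype counts (out of 16): 12 present/widow's-peak, 4 present/straight
present/straight: 4 out of 16 → fraction 1/4
Expected count = 1/4 × 1360 = 340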